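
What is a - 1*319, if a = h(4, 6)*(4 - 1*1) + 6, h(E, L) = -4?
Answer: -325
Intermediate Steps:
a = -6 (a = -4*(4 - 1*1) + 6 = -4*(4 - 1) + 6 = -4*3 + 6 = -12 + 6 = -6)
a - 1*319 = -6 - 1*319 = -6 - 319 = -325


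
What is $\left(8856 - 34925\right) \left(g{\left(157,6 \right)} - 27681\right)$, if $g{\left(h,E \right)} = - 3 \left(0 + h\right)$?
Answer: $733894488$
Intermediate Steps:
$g{\left(h,E \right)} = - 3 h$
$\left(8856 - 34925\right) \left(g{\left(157,6 \right)} - 27681\right) = \left(8856 - 34925\right) \left(\left(-3\right) 157 - 27681\right) = - 26069 \left(-471 - 27681\right) = \left(-26069\right) \left(-28152\right) = 733894488$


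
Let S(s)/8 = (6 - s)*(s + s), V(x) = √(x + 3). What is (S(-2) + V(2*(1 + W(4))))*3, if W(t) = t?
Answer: -768 + 3*√13 ≈ -757.18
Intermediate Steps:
V(x) = √(3 + x)
S(s) = 16*s*(6 - s) (S(s) = 8*((6 - s)*(s + s)) = 8*((6 - s)*(2*s)) = 8*(2*s*(6 - s)) = 16*s*(6 - s))
(S(-2) + V(2*(1 + W(4))))*3 = (16*(-2)*(6 - 1*(-2)) + √(3 + 2*(1 + 4)))*3 = (16*(-2)*(6 + 2) + √(3 + 2*5))*3 = (16*(-2)*8 + √(3 + 10))*3 = (-256 + √13)*3 = -768 + 3*√13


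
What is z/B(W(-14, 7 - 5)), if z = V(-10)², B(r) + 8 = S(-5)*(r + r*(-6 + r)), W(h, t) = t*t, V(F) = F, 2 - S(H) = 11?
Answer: 25/7 ≈ 3.5714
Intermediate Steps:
S(H) = -9 (S(H) = 2 - 1*11 = 2 - 11 = -9)
W(h, t) = t²
B(r) = -8 - 9*r - 9*r*(-6 + r) (B(r) = -8 - 9*(r + r*(-6 + r)) = -8 + (-9*r - 9*r*(-6 + r)) = -8 - 9*r - 9*r*(-6 + r))
z = 100 (z = (-10)² = 100)
z/B(W(-14, 7 - 5)) = 100/(-8 - 9*(7 - 5)⁴ + 45*(7 - 5)²) = 100/(-8 - 9*(2²)² + 45*2²) = 100/(-8 - 9*4² + 45*4) = 100/(-8 - 9*16 + 180) = 100/(-8 - 144 + 180) = 100/28 = 100*(1/28) = 25/7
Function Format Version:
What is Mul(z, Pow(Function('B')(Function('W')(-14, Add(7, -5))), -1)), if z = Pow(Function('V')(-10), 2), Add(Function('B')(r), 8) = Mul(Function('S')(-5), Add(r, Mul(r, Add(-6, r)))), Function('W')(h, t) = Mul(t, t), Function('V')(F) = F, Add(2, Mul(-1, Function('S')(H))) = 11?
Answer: Rational(25, 7) ≈ 3.5714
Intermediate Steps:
Function('S')(H) = -9 (Function('S')(H) = Add(2, Mul(-1, 11)) = Add(2, -11) = -9)
Function('W')(h, t) = Pow(t, 2)
Function('B')(r) = Add(-8, Mul(-9, r), Mul(-9, r, Add(-6, r))) (Function('B')(r) = Add(-8, Mul(-9, Add(r, Mul(r, Add(-6, r))))) = Add(-8, Add(Mul(-9, r), Mul(-9, r, Add(-6, r)))) = Add(-8, Mul(-9, r), Mul(-9, r, Add(-6, r))))
z = 100 (z = Pow(-10, 2) = 100)
Mul(z, Pow(Function('B')(Function('W')(-14, Add(7, -5))), -1)) = Mul(100, Pow(Add(-8, Mul(-9, Pow(Pow(Add(7, -5), 2), 2)), Mul(45, Pow(Add(7, -5), 2))), -1)) = Mul(100, Pow(Add(-8, Mul(-9, Pow(Pow(2, 2), 2)), Mul(45, Pow(2, 2))), -1)) = Mul(100, Pow(Add(-8, Mul(-9, Pow(4, 2)), Mul(45, 4)), -1)) = Mul(100, Pow(Add(-8, Mul(-9, 16), 180), -1)) = Mul(100, Pow(Add(-8, -144, 180), -1)) = Mul(100, Pow(28, -1)) = Mul(100, Rational(1, 28)) = Rational(25, 7)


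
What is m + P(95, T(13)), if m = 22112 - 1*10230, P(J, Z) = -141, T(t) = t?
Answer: 11741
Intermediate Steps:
m = 11882 (m = 22112 - 10230 = 11882)
m + P(95, T(13)) = 11882 - 141 = 11741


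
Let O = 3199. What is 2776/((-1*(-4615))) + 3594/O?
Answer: 25466734/14763385 ≈ 1.7250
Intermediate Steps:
2776/((-1*(-4615))) + 3594/O = 2776/((-1*(-4615))) + 3594/3199 = 2776/4615 + 3594*(1/3199) = 2776*(1/4615) + 3594/3199 = 2776/4615 + 3594/3199 = 25466734/14763385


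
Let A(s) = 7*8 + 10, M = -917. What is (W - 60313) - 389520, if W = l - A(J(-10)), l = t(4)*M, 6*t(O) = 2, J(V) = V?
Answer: -1350614/3 ≈ -4.5020e+5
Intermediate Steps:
t(O) = ⅓ (t(O) = (⅙)*2 = ⅓)
A(s) = 66 (A(s) = 56 + 10 = 66)
l = -917/3 (l = (⅓)*(-917) = -917/3 ≈ -305.67)
W = -1115/3 (W = -917/3 - 1*66 = -917/3 - 66 = -1115/3 ≈ -371.67)
(W - 60313) - 389520 = (-1115/3 - 60313) - 389520 = -182054/3 - 389520 = -1350614/3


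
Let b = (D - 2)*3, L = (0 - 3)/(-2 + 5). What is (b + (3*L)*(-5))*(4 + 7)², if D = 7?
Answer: 3630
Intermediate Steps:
L = -1 (L = -3/3 = -3*⅓ = -1)
b = 15 (b = (7 - 2)*3 = 5*3 = 15)
(b + (3*L)*(-5))*(4 + 7)² = (15 + (3*(-1))*(-5))*(4 + 7)² = (15 - 3*(-5))*11² = (15 + 15)*121 = 30*121 = 3630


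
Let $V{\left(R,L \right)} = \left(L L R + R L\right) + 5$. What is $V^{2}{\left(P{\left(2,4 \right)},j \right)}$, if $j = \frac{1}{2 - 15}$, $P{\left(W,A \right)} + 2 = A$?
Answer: $\frac{674041}{28561} \approx 23.6$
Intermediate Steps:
$P{\left(W,A \right)} = -2 + A$
$j = - \frac{1}{13}$ ($j = \frac{1}{-13} = - \frac{1}{13} \approx -0.076923$)
$V{\left(R,L \right)} = 5 + L R + R L^{2}$ ($V{\left(R,L \right)} = \left(L^{2} R + L R\right) + 5 = \left(R L^{2} + L R\right) + 5 = \left(L R + R L^{2}\right) + 5 = 5 + L R + R L^{2}$)
$V^{2}{\left(P{\left(2,4 \right)},j \right)} = \left(5 - \frac{-2 + 4}{13} + \left(-2 + 4\right) \left(- \frac{1}{13}\right)^{2}\right)^{2} = \left(5 - \frac{2}{13} + 2 \cdot \frac{1}{169}\right)^{2} = \left(5 - \frac{2}{13} + \frac{2}{169}\right)^{2} = \left(\frac{821}{169}\right)^{2} = \frac{674041}{28561}$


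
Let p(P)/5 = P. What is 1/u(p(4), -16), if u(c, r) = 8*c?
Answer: 1/160 ≈ 0.0062500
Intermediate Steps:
p(P) = 5*P
1/u(p(4), -16) = 1/(8*(5*4)) = 1/(8*20) = 1/160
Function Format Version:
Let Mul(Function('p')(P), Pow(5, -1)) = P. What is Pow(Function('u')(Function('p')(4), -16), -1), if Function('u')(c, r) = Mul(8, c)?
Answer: Rational(1, 160) ≈ 0.0062500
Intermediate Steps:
Function('p')(P) = Mul(5, P)
Pow(Function('u')(Function('p')(4), -16), -1) = Pow(Mul(8, Mul(5, 4)), -1) = Pow(Mul(8, 20), -1) = Pow(160, -1) = Rational(1, 160)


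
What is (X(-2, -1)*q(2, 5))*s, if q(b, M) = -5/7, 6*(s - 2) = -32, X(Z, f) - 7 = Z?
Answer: 250/21 ≈ 11.905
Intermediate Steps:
X(Z, f) = 7 + Z
s = -10/3 (s = 2 + (⅙)*(-32) = 2 - 16/3 = -10/3 ≈ -3.3333)
q(b, M) = -5/7 (q(b, M) = -5*⅐ = -5/7)
(X(-2, -1)*q(2, 5))*s = ((7 - 2)*(-5/7))*(-10/3) = (5*(-5/7))*(-10/3) = -25/7*(-10/3) = 250/21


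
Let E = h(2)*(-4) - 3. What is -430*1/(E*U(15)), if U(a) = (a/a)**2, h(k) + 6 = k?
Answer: -430/13 ≈ -33.077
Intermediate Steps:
h(k) = -6 + k
U(a) = 1 (U(a) = 1**2 = 1)
E = 13 (E = (-6 + 2)*(-4) - 3 = -4*(-4) - 3 = 16 - 3 = 13)
-430*1/(E*U(15)) = -430/(13*1) = -430/13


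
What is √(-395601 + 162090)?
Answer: I*√233511 ≈ 483.23*I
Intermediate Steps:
√(-395601 + 162090) = √(-233511) = I*√233511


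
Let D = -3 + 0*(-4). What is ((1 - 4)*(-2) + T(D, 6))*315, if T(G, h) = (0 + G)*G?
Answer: 4725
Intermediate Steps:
D = -3 (D = -3 + 0 = -3)
T(G, h) = G² (T(G, h) = G*G = G²)
((1 - 4)*(-2) + T(D, 6))*315 = ((1 - 4)*(-2) + (-3)²)*315 = (-3*(-2) + 9)*315 = (6 + 9)*315 = 15*315 = 4725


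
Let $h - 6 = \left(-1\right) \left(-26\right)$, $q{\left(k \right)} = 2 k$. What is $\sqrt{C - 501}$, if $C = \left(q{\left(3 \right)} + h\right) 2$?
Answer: $5 i \sqrt{17} \approx 20.616 i$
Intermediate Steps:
$h = 32$ ($h = 6 - -26 = 6 + 26 = 32$)
$C = 76$ ($C = \left(2 \cdot 3 + 32\right) 2 = \left(6 + 32\right) 2 = 38 \cdot 2 = 76$)
$\sqrt{C - 501} = \sqrt{76 - 501} = \sqrt{-425} = 5 i \sqrt{17}$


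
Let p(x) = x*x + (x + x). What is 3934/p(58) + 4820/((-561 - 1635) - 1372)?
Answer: -42767/194010 ≈ -0.22044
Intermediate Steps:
p(x) = x**2 + 2*x
3934/p(58) + 4820/((-561 - 1635) - 1372) = 3934/((58*(2 + 58))) + 4820/((-561 - 1635) - 1372) = 3934/((58*60)) + 4820/(-2196 - 1372) = 3934/3480 + 4820/(-3568) = 3934*(1/3480) + 4820*(-1/3568) = 1967/1740 - 1205/892 = -42767/194010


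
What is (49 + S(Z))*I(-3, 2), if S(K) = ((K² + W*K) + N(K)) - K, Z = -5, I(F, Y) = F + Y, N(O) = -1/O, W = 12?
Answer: -96/5 ≈ -19.200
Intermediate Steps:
S(K) = K² - 1/K + 11*K (S(K) = ((K² + 12*K) - 1/K) - K = (K² - 1/K + 12*K) - K = K² - 1/K + 11*K)
(49 + S(Z))*I(-3, 2) = (49 + (-1 + (-5)²*(11 - 5))/(-5))*(-3 + 2) = (49 - (-1 + 25*6)/5)*(-1) = (49 - (-1 + 150)/5)*(-1) = (49 - ⅕*149)*(-1) = (49 - 149/5)*(-1) = (96/5)*(-1) = -96/5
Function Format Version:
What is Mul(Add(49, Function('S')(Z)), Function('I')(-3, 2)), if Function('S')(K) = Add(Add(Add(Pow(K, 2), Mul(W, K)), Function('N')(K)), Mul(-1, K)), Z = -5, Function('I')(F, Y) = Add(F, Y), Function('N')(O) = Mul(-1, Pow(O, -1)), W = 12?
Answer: Rational(-96, 5) ≈ -19.200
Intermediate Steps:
Function('S')(K) = Add(Pow(K, 2), Mul(-1, Pow(K, -1)), Mul(11, K)) (Function('S')(K) = Add(Add(Add(Pow(K, 2), Mul(12, K)), Mul(-1, Pow(K, -1))), Mul(-1, K)) = Add(Add(Pow(K, 2), Mul(-1, Pow(K, -1)), Mul(12, K)), Mul(-1, K)) = Add(Pow(K, 2), Mul(-1, Pow(K, -1)), Mul(11, K)))
Mul(Add(49, Function('S')(Z)), Function('I')(-3, 2)) = Mul(Add(49, Mul(Pow(-5, -1), Add(-1, Mul(Pow(-5, 2), Add(11, -5))))), Add(-3, 2)) = Mul(Add(49, Mul(Rational(-1, 5), Add(-1, Mul(25, 6)))), -1) = Mul(Add(49, Mul(Rational(-1, 5), Add(-1, 150))), -1) = Mul(Add(49, Mul(Rational(-1, 5), 149)), -1) = Mul(Add(49, Rational(-149, 5)), -1) = Mul(Rational(96, 5), -1) = Rational(-96, 5)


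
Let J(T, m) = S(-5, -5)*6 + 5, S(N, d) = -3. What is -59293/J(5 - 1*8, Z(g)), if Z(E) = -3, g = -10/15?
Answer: 4561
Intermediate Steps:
g = -⅔ (g = -10*1/15 = -⅔ ≈ -0.66667)
J(T, m) = -13 (J(T, m) = -3*6 + 5 = -18 + 5 = -13)
-59293/J(5 - 1*8, Z(g)) = -59293/(-13) = -59293*(-1/13) = 4561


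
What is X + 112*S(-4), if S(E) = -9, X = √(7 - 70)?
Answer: -1008 + 3*I*√7 ≈ -1008.0 + 7.9373*I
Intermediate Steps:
X = 3*I*√7 (X = √(-63) = 3*I*√7 ≈ 7.9373*I)
X + 112*S(-4) = 3*I*√7 + 112*(-9) = 3*I*√7 - 1008 = -1008 + 3*I*√7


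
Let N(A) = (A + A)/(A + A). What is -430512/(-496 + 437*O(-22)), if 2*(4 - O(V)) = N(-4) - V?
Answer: 861024/7547 ≈ 114.09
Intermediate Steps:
N(A) = 1 (N(A) = (2*A)/((2*A)) = (2*A)*(1/(2*A)) = 1)
O(V) = 7/2 + V/2 (O(V) = 4 - (1 - V)/2 = 4 + (-1/2 + V/2) = 7/2 + V/2)
-430512/(-496 + 437*O(-22)) = -430512/(-496 + 437*(7/2 + (1/2)*(-22))) = -430512/(-496 + 437*(7/2 - 11)) = -430512/(-496 + 437*(-15/2)) = -430512/(-496 - 6555/2) = -430512/(-7547/2) = -430512*(-2/7547) = 861024/7547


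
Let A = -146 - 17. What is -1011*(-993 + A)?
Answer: 1168716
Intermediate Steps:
A = -163
-1011*(-993 + A) = -1011*(-993 - 163) = -1011*(-1156) = 1168716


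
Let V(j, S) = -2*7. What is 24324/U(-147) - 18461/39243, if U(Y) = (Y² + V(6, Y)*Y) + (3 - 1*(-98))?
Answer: 128941421/233181906 ≈ 0.55297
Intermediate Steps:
V(j, S) = -14
U(Y) = 101 + Y² - 14*Y (U(Y) = (Y² - 14*Y) + (3 - 1*(-98)) = (Y² - 14*Y) + (3 + 98) = (Y² - 14*Y) + 101 = 101 + Y² - 14*Y)
24324/U(-147) - 18461/39243 = 24324/(101 + (-147)² - 14*(-147)) - 18461/39243 = 24324/(101 + 21609 + 2058) - 18461*1/39243 = 24324/23768 - 18461/39243 = 24324*(1/23768) - 18461/39243 = 6081/5942 - 18461/39243 = 128941421/233181906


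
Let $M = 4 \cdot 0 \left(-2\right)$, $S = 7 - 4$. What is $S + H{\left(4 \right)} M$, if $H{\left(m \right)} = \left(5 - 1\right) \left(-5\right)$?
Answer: $3$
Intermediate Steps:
$S = 3$
$H{\left(m \right)} = -20$ ($H{\left(m \right)} = 4 \left(-5\right) = -20$)
$M = 0$ ($M = 0 \left(-2\right) = 0$)
$S + H{\left(4 \right)} M = 3 - 0 = 3 + 0 = 3$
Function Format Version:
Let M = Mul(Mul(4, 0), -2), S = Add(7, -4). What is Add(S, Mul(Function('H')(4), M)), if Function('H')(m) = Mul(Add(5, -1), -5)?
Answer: 3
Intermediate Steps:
S = 3
Function('H')(m) = -20 (Function('H')(m) = Mul(4, -5) = -20)
M = 0 (M = Mul(0, -2) = 0)
Add(S, Mul(Function('H')(4), M)) = Add(3, Mul(-20, 0)) = Add(3, 0) = 3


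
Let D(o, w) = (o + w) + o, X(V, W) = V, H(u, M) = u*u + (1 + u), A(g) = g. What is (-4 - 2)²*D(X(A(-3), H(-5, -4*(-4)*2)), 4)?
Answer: -72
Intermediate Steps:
H(u, M) = 1 + u + u² (H(u, M) = u² + (1 + u) = 1 + u + u²)
D(o, w) = w + 2*o
(-4 - 2)²*D(X(A(-3), H(-5, -4*(-4)*2)), 4) = (-4 - 2)²*(4 + 2*(-3)) = (-6)²*(4 - 6) = 36*(-2) = -72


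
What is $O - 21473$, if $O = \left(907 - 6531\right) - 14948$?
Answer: $-42045$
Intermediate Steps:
$O = -20572$ ($O = -5624 - 14948 = -20572$)
$O - 21473 = -20572 - 21473 = -42045$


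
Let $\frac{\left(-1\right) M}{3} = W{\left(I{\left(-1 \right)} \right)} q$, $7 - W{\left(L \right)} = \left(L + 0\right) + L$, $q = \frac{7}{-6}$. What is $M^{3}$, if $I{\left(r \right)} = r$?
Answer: $\frac{250047}{8} \approx 31256.0$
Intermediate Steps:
$q = - \frac{7}{6}$ ($q = 7 \left(- \frac{1}{6}\right) = - \frac{7}{6} \approx -1.1667$)
$W{\left(L \right)} = 7 - 2 L$ ($W{\left(L \right)} = 7 - \left(\left(L + 0\right) + L\right) = 7 - \left(L + L\right) = 7 - 2 L$)
$M = \frac{63}{2}$ ($M = - 3 \left(7 - -2\right) \left(- \frac{7}{6}\right) = - 3 \left(7 + 2\right) \left(- \frac{7}{6}\right) = - 3 \cdot 9 \left(- \frac{7}{6}\right) = \left(-3\right) \left(- \frac{21}{2}\right) = \frac{63}{2} \approx 31.5$)
$M^{3} = \left(\frac{63}{2}\right)^{3} = \frac{250047}{8}$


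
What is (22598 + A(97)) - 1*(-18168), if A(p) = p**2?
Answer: 50175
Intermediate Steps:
(22598 + A(97)) - 1*(-18168) = (22598 + 97**2) - 1*(-18168) = (22598 + 9409) + 18168 = 32007 + 18168 = 50175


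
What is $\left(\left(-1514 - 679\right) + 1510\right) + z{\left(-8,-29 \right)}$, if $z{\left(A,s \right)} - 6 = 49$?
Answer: $-628$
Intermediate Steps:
$z{\left(A,s \right)} = 55$ ($z{\left(A,s \right)} = 6 + 49 = 55$)
$\left(\left(-1514 - 679\right) + 1510\right) + z{\left(-8,-29 \right)} = \left(\left(-1514 - 679\right) + 1510\right) + 55 = \left(-2193 + 1510\right) + 55 = -683 + 55 = -628$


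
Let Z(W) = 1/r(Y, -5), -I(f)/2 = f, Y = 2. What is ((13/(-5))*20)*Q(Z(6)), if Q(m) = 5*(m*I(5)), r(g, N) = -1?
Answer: -2600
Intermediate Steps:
I(f) = -2*f
Z(W) = -1 (Z(W) = 1/(-1) = -1)
Q(m) = -50*m (Q(m) = 5*(m*(-2*5)) = 5*(m*(-10)) = 5*(-10*m) = -50*m)
((13/(-5))*20)*Q(Z(6)) = ((13/(-5))*20)*(-50*(-1)) = ((13*(-⅕))*20)*50 = -13/5*20*50 = -52*50 = -2600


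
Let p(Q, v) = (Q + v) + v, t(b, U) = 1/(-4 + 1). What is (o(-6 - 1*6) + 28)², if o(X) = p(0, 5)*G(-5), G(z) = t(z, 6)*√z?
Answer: 6556/9 - 560*I*√5/3 ≈ 728.44 - 417.4*I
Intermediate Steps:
t(b, U) = -⅓ (t(b, U) = 1/(-3) = -⅓)
p(Q, v) = Q + 2*v
G(z) = -√z/3
o(X) = -10*I*√5/3 (o(X) = (0 + 2*5)*(-I*√5/3) = (0 + 10)*(-I*√5/3) = 10*(-I*√5/3) = -10*I*√5/3)
(o(-6 - 1*6) + 28)² = (-10*I*√5/3 + 28)² = (28 - 10*I*√5/3)²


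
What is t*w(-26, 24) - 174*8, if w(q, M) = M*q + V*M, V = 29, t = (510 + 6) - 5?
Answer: 35400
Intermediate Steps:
t = 511 (t = 516 - 5 = 511)
w(q, M) = 29*M + M*q (w(q, M) = M*q + 29*M = 29*M + M*q)
t*w(-26, 24) - 174*8 = 511*(24*(29 - 26)) - 174*8 = 511*(24*3) - 1392 = 511*72 - 1392 = 36792 - 1392 = 35400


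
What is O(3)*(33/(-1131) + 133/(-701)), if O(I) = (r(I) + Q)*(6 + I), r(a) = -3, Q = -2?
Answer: 2603340/264277 ≈ 9.8508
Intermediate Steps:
O(I) = -30 - 5*I (O(I) = (-3 - 2)*(6 + I) = -5*(6 + I) = -30 - 5*I)
O(3)*(33/(-1131) + 133/(-701)) = (-30 - 5*3)*(33/(-1131) + 133/(-701)) = (-30 - 15)*(33*(-1/1131) + 133*(-1/701)) = -45*(-11/377 - 133/701) = -45*(-57852/264277) = 2603340/264277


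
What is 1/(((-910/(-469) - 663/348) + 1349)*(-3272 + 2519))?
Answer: -7772/7894979853 ≈ -9.8442e-7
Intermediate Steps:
1/(((-910/(-469) - 663/348) + 1349)*(-3272 + 2519)) = 1/(((-910*(-1/469) - 663*1/348) + 1349)*(-753)) = 1/(((130/67 - 221/116) + 1349)*(-753)) = 1/((273/7772 + 1349)*(-753)) = 1/((10484701/7772)*(-753)) = 1/(-7894979853/7772) = -7772/7894979853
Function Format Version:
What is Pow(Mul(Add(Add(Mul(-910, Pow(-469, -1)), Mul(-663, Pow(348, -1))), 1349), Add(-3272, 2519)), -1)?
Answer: Rational(-7772, 7894979853) ≈ -9.8442e-7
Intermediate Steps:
Pow(Mul(Add(Add(Mul(-910, Pow(-469, -1)), Mul(-663, Pow(348, -1))), 1349), Add(-3272, 2519)), -1) = Pow(Mul(Add(Add(Mul(-910, Rational(-1, 469)), Mul(-663, Rational(1, 348))), 1349), -753), -1) = Pow(Mul(Add(Add(Rational(130, 67), Rational(-221, 116)), 1349), -753), -1) = Pow(Mul(Add(Rational(273, 7772), 1349), -753), -1) = Pow(Mul(Rational(10484701, 7772), -753), -1) = Pow(Rational(-7894979853, 7772), -1) = Rational(-7772, 7894979853)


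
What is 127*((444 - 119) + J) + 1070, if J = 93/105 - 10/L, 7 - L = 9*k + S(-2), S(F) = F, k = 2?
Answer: 13418558/315 ≈ 42599.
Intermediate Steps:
L = -9 (L = 7 - (9*2 - 2) = 7 - (18 - 2) = 7 - 1*16 = 7 - 16 = -9)
J = 629/315 (J = 93/105 - 10/(-9) = 93*(1/105) - 10*(-⅑) = 31/35 + 10/9 = 629/315 ≈ 1.9968)
127*((444 - 119) + J) + 1070 = 127*((444 - 119) + 629/315) + 1070 = 127*(325 + 629/315) + 1070 = 127*(103004/315) + 1070 = 13081508/315 + 1070 = 13418558/315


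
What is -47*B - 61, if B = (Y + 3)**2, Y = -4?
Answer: -108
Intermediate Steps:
B = 1 (B = (-4 + 3)**2 = (-1)**2 = 1)
-47*B - 61 = -47*1 - 61 = -47 - 61 = -108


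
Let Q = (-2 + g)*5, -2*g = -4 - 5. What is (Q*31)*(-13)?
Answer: -10075/2 ≈ -5037.5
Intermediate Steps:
g = 9/2 (g = -(-4 - 5)/2 = -½*(-9) = 9/2 ≈ 4.5000)
Q = 25/2 (Q = (-2 + 9/2)*5 = (5/2)*5 = 25/2 ≈ 12.500)
(Q*31)*(-13) = ((25/2)*31)*(-13) = (775/2)*(-13) = -10075/2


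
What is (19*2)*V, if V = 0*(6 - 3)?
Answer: 0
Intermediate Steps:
V = 0 (V = 0*3 = 0)
(19*2)*V = (19*2)*0 = 38*0 = 0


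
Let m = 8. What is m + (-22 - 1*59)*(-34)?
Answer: 2762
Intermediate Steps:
m + (-22 - 1*59)*(-34) = 8 + (-22 - 1*59)*(-34) = 8 + (-22 - 59)*(-34) = 8 - 81*(-34) = 8 + 2754 = 2762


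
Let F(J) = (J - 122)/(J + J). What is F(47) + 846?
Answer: 79449/94 ≈ 845.20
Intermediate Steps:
F(J) = (-122 + J)/(2*J) (F(J) = (-122 + J)/((2*J)) = (-122 + J)*(1/(2*J)) = (-122 + J)/(2*J))
F(47) + 846 = (1/2)*(-122 + 47)/47 + 846 = (1/2)*(1/47)*(-75) + 846 = -75/94 + 846 = 79449/94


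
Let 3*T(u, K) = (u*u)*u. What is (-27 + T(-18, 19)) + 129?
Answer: -1842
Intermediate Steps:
T(u, K) = u³/3 (T(u, K) = ((u*u)*u)/3 = (u²*u)/3 = u³/3)
(-27 + T(-18, 19)) + 129 = (-27 + (⅓)*(-18)³) + 129 = (-27 + (⅓)*(-5832)) + 129 = (-27 - 1944) + 129 = -1971 + 129 = -1842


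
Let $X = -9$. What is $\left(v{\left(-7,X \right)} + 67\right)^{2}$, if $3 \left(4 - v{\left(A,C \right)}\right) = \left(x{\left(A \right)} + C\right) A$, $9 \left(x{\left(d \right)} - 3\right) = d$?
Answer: $\frac{2220100}{729} \approx 3045.4$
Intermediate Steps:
$x{\left(d \right)} = 3 + \frac{d}{9}$
$v{\left(A,C \right)} = 4 - \frac{A \left(3 + C + \frac{A}{9}\right)}{3}$ ($v{\left(A,C \right)} = 4 - \frac{\left(\left(3 + \frac{A}{9}\right) + C\right) A}{3} = 4 - \frac{\left(3 + C + \frac{A}{9}\right) A}{3} = 4 - \frac{A \left(3 + C + \frac{A}{9}\right)}{3}$)
$\left(v{\left(-7,X \right)} + 67\right)^{2} = \left(\left(4 - \left(- \frac{7}{3}\right) \left(-9\right) - - \frac{7 \left(27 - 7\right)}{27}\right) + 67\right)^{2} = \left(\left(4 - 21 - \left(- \frac{7}{27}\right) 20\right) + 67\right)^{2} = \left(\left(4 - 21 + \frac{140}{27}\right) + 67\right)^{2} = \left(- \frac{319}{27} + 67\right)^{2} = \left(\frac{1490}{27}\right)^{2} = \frac{2220100}{729}$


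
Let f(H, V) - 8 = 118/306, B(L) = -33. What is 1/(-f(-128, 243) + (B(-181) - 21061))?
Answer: -153/3228665 ≈ -4.7388e-5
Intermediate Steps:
f(H, V) = 1283/153 (f(H, V) = 8 + 118/306 = 8 + 118*(1/306) = 8 + 59/153 = 1283/153)
1/(-f(-128, 243) + (B(-181) - 21061)) = 1/(-1*1283/153 + (-33 - 21061)) = 1/(-1283/153 - 21094) = 1/(-3228665/153) = -153/3228665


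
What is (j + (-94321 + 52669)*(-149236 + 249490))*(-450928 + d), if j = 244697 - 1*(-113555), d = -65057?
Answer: 2154454788375660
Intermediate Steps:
j = 358252 (j = 244697 + 113555 = 358252)
(j + (-94321 + 52669)*(-149236 + 249490))*(-450928 + d) = (358252 + (-94321 + 52669)*(-149236 + 249490))*(-450928 - 65057) = (358252 - 41652*100254)*(-515985) = (358252 - 4175779608)*(-515985) = -4175421356*(-515985) = 2154454788375660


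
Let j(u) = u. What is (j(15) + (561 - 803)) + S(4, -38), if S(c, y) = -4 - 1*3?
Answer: -234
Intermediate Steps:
S(c, y) = -7 (S(c, y) = -4 - 3 = -7)
(j(15) + (561 - 803)) + S(4, -38) = (15 + (561 - 803)) - 7 = (15 - 242) - 7 = -227 - 7 = -234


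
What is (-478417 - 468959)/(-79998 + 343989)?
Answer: -315792/87997 ≈ -3.5887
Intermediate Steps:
(-478417 - 468959)/(-79998 + 343989) = -947376/263991 = -947376*1/263991 = -315792/87997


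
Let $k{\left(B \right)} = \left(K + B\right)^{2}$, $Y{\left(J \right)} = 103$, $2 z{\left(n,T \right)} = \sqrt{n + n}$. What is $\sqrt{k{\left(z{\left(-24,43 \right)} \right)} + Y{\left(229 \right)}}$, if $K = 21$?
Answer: $2 \sqrt{133 + 21 i \sqrt{3}} \approx 23.276 + 3.1254 i$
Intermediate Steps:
$z{\left(n,T \right)} = \frac{\sqrt{2} \sqrt{n}}{2}$ ($z{\left(n,T \right)} = \frac{\sqrt{n + n}}{2} = \frac{\sqrt{2 n}}{2} = \frac{\sqrt{2} \sqrt{n}}{2}$)
$k{\left(B \right)} = \left(21 + B\right)^{2}$
$\sqrt{k{\left(z{\left(-24,43 \right)} \right)} + Y{\left(229 \right)}} = \sqrt{\left(21 + \frac{\sqrt{2} \sqrt{-24}}{2}\right)^{2} + 103} = \sqrt{\left(21 + \frac{\sqrt{2} \cdot 2 i \sqrt{6}}{2}\right)^{2} + 103} = \sqrt{\left(21 + 2 i \sqrt{3}\right)^{2} + 103} = \sqrt{103 + \left(21 + 2 i \sqrt{3}\right)^{2}}$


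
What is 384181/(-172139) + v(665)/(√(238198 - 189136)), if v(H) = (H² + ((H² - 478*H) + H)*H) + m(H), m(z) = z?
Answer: -384181/172139 + 41790595*√49062/24531 ≈ 3.7734e+5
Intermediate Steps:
v(H) = H + H² + H*(H² - 477*H) (v(H) = (H² + ((H² - 478*H) + H)*H) + H = (H² + (H² - 477*H)*H) + H = (H² + H*(H² - 477*H)) + H = H + H² + H*(H² - 477*H))
384181/(-172139) + v(665)/(√(238198 - 189136)) = 384181/(-172139) + (665*(1 + 665² - 476*665))/(√(238198 - 189136)) = 384181*(-1/172139) + (665*(1 + 442225 - 316540))/(√49062) = -384181/172139 + (665*125686)*(√49062/49062) = -384181/172139 + 83581190*(√49062/49062) = -384181/172139 + 41790595*√49062/24531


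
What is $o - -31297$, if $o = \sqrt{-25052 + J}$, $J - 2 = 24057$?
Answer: $31297 + i \sqrt{993} \approx 31297.0 + 31.512 i$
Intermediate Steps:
$J = 24059$ ($J = 2 + 24057 = 24059$)
$o = i \sqrt{993}$ ($o = \sqrt{-25052 + 24059} = \sqrt{-993} = i \sqrt{993} \approx 31.512 i$)
$o - -31297 = i \sqrt{993} - -31297 = i \sqrt{993} + 31297 = 31297 + i \sqrt{993}$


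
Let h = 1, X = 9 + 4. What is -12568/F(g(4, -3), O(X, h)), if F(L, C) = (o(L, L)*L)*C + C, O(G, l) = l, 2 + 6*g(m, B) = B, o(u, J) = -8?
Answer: -37704/23 ≈ -1639.3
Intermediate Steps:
g(m, B) = -1/3 + B/6
X = 13
F(L, C) = C - 8*C*L (F(L, C) = (-8*L)*C + C = -8*C*L + C = C - 8*C*L)
-12568/F(g(4, -3), O(X, h)) = -12568/(1 - 8*(-1/3 + (1/6)*(-3))) = -12568/(1 - 8*(-1/3 - 1/2)) = -12568/(1 - 8*(-5/6)) = -12568/(1 + 20/3) = -12568/(1*(23/3)) = -12568/23/3 = -12568*3/23 = -37704/23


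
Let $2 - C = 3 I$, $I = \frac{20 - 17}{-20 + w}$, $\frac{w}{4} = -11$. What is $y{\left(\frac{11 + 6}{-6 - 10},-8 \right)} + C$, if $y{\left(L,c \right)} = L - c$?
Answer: $\frac{581}{64} \approx 9.0781$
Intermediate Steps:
$w = -44$ ($w = 4 \left(-11\right) = -44$)
$I = - \frac{3}{64}$ ($I = \frac{20 - 17}{-20 - 44} = \frac{3}{-64} = 3 \left(- \frac{1}{64}\right) = - \frac{3}{64} \approx -0.046875$)
$C = \frac{137}{64}$ ($C = 2 - 3 \left(- \frac{3}{64}\right) = 2 - - \frac{9}{64} = 2 + \frac{9}{64} = \frac{137}{64} \approx 2.1406$)
$y{\left(\frac{11 + 6}{-6 - 10},-8 \right)} + C = \left(\frac{11 + 6}{-6 - 10} - -8\right) + \frac{137}{64} = \left(\frac{17}{-16} + 8\right) + \frac{137}{64} = \left(17 \left(- \frac{1}{16}\right) + 8\right) + \frac{137}{64} = \left(- \frac{17}{16} + 8\right) + \frac{137}{64} = \frac{111}{16} + \frac{137}{64} = \frac{581}{64}$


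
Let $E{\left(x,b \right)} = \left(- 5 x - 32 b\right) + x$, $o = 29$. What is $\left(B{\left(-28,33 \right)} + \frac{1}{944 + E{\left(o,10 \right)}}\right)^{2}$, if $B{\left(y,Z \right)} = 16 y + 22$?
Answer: $\frac{46831989649}{258064} \approx 1.8147 \cdot 10^{5}$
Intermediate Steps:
$B{\left(y,Z \right)} = 22 + 16 y$
$E{\left(x,b \right)} = - 32 b - 4 x$ ($E{\left(x,b \right)} = \left(- 32 b - 5 x\right) + x = - 32 b - 4 x$)
$\left(B{\left(-28,33 \right)} + \frac{1}{944 + E{\left(o,10 \right)}}\right)^{2} = \left(\left(22 + 16 \left(-28\right)\right) + \frac{1}{944 - 436}\right)^{2} = \left(\left(22 - 448\right) + \frac{1}{944 - 436}\right)^{2} = \left(-426 + \frac{1}{944 - 436}\right)^{2} = \left(-426 + \frac{1}{508}\right)^{2} = \left(- \frac{216407}{508}\right)^{2} = \frac{46831989649}{258064}$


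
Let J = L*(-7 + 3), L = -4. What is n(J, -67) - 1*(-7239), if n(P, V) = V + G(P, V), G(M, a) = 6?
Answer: 7178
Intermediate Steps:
J = 16 (J = -4*(-7 + 3) = -4*(-4) = 16)
n(P, V) = 6 + V (n(P, V) = V + 6 = 6 + V)
n(J, -67) - 1*(-7239) = (6 - 67) - 1*(-7239) = -61 + 7239 = 7178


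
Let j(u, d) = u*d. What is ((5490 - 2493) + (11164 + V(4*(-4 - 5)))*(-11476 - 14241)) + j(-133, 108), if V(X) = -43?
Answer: -286010124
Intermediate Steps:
j(u, d) = d*u
((5490 - 2493) + (11164 + V(4*(-4 - 5)))*(-11476 - 14241)) + j(-133, 108) = ((5490 - 2493) + (11164 - 43)*(-11476 - 14241)) + 108*(-133) = (2997 + 11121*(-25717)) - 14364 = (2997 - 285998757) - 14364 = -285995760 - 14364 = -286010124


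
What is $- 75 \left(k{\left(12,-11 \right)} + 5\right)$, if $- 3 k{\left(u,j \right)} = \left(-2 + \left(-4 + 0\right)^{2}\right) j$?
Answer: $-4225$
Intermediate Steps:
$k{\left(u,j \right)} = - \frac{14 j}{3}$ ($k{\left(u,j \right)} = - \frac{\left(-2 + \left(-4 + 0\right)^{2}\right) j}{3} = - \frac{\left(-2 + \left(-4\right)^{2}\right) j}{3} = - \frac{\left(-2 + 16\right) j}{3} = - \frac{14 j}{3}$)
$- 75 \left(k{\left(12,-11 \right)} + 5\right) = - 75 \left(\left(- \frac{14}{3}\right) \left(-11\right) + 5\right) = - 75 \left(\frac{154}{3} + 5\right) = \left(-75\right) \frac{169}{3} = -4225$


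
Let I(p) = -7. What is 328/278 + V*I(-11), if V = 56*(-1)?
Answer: 54652/139 ≈ 393.18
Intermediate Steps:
V = -56
328/278 + V*I(-11) = 328/278 - 56*(-7) = 328*(1/278) + 392 = 164/139 + 392 = 54652/139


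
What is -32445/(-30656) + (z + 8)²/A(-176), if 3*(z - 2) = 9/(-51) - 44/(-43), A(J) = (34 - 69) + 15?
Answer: -3116637102239/737161686720 ≈ -4.2279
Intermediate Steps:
A(J) = -20 (A(J) = -35 + 15 = -20)
z = 5005/2193 (z = 2 + (9/(-51) - 44/(-43))/3 = 2 + (9*(-1/51) - 44*(-1/43))/3 = 2 + (-3/17 + 44/43)/3 = 2 + (⅓)*(619/731) = 2 + 619/2193 = 5005/2193 ≈ 2.2823)
-32445/(-30656) + (z + 8)²/A(-176) = -32445/(-30656) + (5005/2193 + 8)²/(-20) = -32445*(-1/30656) + (22549/2193)²*(-1/20) = 32445/30656 + (508457401/4809249)*(-1/20) = 32445/30656 - 508457401/96184980 = -3116637102239/737161686720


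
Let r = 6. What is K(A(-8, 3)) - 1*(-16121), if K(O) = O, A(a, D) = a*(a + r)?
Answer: 16137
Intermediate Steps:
A(a, D) = a*(6 + a) (A(a, D) = a*(a + 6) = a*(6 + a))
K(A(-8, 3)) - 1*(-16121) = -8*(6 - 8) - 1*(-16121) = -8*(-2) + 16121 = 16 + 16121 = 16137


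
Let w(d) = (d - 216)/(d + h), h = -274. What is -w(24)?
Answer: -96/125 ≈ -0.76800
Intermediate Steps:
w(d) = (-216 + d)/(-274 + d) (w(d) = (d - 216)/(d - 274) = (-216 + d)/(-274 + d))
-w(24) = -(-216 + 24)/(-274 + 24) = -(-192)/(-250) = -(-1)*(-192)/250 = -1*96/125 = -96/125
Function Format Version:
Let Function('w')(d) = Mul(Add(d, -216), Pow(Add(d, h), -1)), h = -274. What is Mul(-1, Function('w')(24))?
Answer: Rational(-96, 125) ≈ -0.76800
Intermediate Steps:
Function('w')(d) = Mul(Pow(Add(-274, d), -1), Add(-216, d)) (Function('w')(d) = Mul(Add(d, -216), Pow(Add(d, -274), -1)) = Mul(Add(-216, d), Pow(Add(-274, d), -1)) = Mul(Pow(Add(-274, d), -1), Add(-216, d)))
Mul(-1, Function('w')(24)) = Mul(-1, Mul(Pow(Add(-274, 24), -1), Add(-216, 24))) = Mul(-1, Mul(Pow(-250, -1), -192)) = Mul(-1, Mul(Rational(-1, 250), -192)) = Mul(-1, Rational(96, 125)) = Rational(-96, 125)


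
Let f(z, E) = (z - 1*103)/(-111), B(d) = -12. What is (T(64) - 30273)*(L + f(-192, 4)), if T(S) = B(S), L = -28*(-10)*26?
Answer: -8160545625/37 ≈ -2.2056e+8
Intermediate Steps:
L = 7280 (L = 280*26 = 7280)
f(z, E) = 103/111 - z/111 (f(z, E) = (z - 103)*(-1/111) = (-103 + z)*(-1/111) = 103/111 - z/111)
T(S) = -12
(T(64) - 30273)*(L + f(-192, 4)) = (-12 - 30273)*(7280 + (103/111 - 1/111*(-192))) = -30285*(7280 + (103/111 + 64/37)) = -30285*(7280 + 295/111) = -30285*808375/111 = -8160545625/37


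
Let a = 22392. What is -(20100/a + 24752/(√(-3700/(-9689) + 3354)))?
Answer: -1675/1866 - 12376*√314898371534/16250303 ≈ -428.27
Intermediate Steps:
-(20100/a + 24752/(√(-3700/(-9689) + 3354))) = -(20100/22392 + 24752/(√(-3700/(-9689) + 3354))) = -(20100*(1/22392) + 24752/(√(-3700*(-1/9689) + 3354))) = -(1675/1866 + 24752/(√(3700/9689 + 3354))) = -(1675/1866 + 24752/(√(32500606/9689))) = -(1675/1866 + 24752/((√314898371534/9689))) = -(1675/1866 + 24752*(√314898371534/32500606)) = -(1675/1866 + 12376*√314898371534/16250303) = -1675/1866 - 12376*√314898371534/16250303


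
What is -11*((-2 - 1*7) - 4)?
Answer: 143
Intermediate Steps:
-11*((-2 - 1*7) - 4) = -11*((-2 - 7) - 4) = -11*(-9 - 4) = -11*(-13) = 143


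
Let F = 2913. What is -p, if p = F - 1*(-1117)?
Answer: -4030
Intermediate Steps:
p = 4030 (p = 2913 - 1*(-1117) = 2913 + 1117 = 4030)
-p = -1*4030 = -4030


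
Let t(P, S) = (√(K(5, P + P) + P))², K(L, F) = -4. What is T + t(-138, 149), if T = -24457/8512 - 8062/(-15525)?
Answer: -19076200781/132148800 ≈ -144.35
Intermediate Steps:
t(P, S) = -4 + P (t(P, S) = (√(-4 + P))² = -4 + P)
T = -311071181/132148800 (T = -24457*1/8512 - 8062*(-1/15525) = -24457/8512 + 8062/15525 = -311071181/132148800 ≈ -2.3539)
T + t(-138, 149) = -311071181/132148800 + (-4 - 138) = -311071181/132148800 - 142 = -19076200781/132148800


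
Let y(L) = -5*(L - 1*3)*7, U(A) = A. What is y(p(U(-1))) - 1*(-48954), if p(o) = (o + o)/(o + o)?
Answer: 49024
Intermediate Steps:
p(o) = 1 (p(o) = (2*o)/((2*o)) = (2*o)*(1/(2*o)) = 1)
y(L) = 105 - 35*L (y(L) = -5*(L - 3)*7 = -5*(-3 + L)*7 = (15 - 5*L)*7 = 105 - 35*L)
y(p(U(-1))) - 1*(-48954) = (105 - 35*1) - 1*(-48954) = (105 - 35) + 48954 = 70 + 48954 = 49024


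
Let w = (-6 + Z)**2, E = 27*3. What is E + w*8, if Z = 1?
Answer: 281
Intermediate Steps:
E = 81
w = 25 (w = (-6 + 1)**2 = (-5)**2 = 25)
E + w*8 = 81 + 25*8 = 81 + 200 = 281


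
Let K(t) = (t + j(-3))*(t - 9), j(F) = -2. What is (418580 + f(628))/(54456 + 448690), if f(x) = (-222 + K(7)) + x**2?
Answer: 406366/251573 ≈ 1.6153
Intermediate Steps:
K(t) = (-9 + t)*(-2 + t) (K(t) = (t - 2)*(t - 9) = (-2 + t)*(-9 + t) = (-9 + t)*(-2 + t))
f(x) = -232 + x**2 (f(x) = (-222 + (18 + 7**2 - 11*7)) + x**2 = (-222 + (18 + 49 - 77)) + x**2 = (-222 - 10) + x**2 = -232 + x**2)
(418580 + f(628))/(54456 + 448690) = (418580 + (-232 + 628**2))/(54456 + 448690) = (418580 + (-232 + 394384))/503146 = (418580 + 394152)*(1/503146) = 812732*(1/503146) = 406366/251573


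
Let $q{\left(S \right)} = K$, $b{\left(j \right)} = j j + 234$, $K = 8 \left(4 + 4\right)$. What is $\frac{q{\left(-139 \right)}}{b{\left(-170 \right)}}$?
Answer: $\frac{32}{14567} \approx 0.0021967$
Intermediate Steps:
$K = 64$ ($K = 8 \cdot 8 = 64$)
$b{\left(j \right)} = 234 + j^{2}$ ($b{\left(j \right)} = j^{2} + 234 = 234 + j^{2}$)
$q{\left(S \right)} = 64$
$\frac{q{\left(-139 \right)}}{b{\left(-170 \right)}} = \frac{64}{234 + \left(-170\right)^{2}} = \frac{64}{234 + 28900} = \frac{64}{29134} = 64 \cdot \frac{1}{29134} = \frac{32}{14567}$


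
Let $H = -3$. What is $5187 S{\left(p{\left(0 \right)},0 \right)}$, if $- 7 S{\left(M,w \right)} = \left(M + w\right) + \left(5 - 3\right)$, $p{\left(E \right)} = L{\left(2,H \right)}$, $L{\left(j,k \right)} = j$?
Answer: $-2964$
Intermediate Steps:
$p{\left(E \right)} = 2$
$S{\left(M,w \right)} = - \frac{2}{7} - \frac{M}{7} - \frac{w}{7}$ ($S{\left(M,w \right)} = - \frac{\left(M + w\right) + \left(5 - 3\right)}{7} = - \frac{\left(M + w\right) + 2}{7} = - \frac{2 + M + w}{7} = - \frac{2}{7} - \frac{M}{7} - \frac{w}{7}$)
$5187 S{\left(p{\left(0 \right)},0 \right)} = 5187 \left(- \frac{2}{7} - \frac{2}{7} - 0\right) = 5187 \left(- \frac{2}{7} - \frac{2}{7} + 0\right) = 5187 \left(- \frac{4}{7}\right) = -2964$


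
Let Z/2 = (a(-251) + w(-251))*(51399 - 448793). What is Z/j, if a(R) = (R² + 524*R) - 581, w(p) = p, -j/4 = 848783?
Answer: -1060048495/65291 ≈ -16236.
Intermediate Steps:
j = -3395132 (j = -4*848783 = -3395132)
a(R) = -581 + R² + 524*R
Z = 55122521740 (Z = 2*(((-581 + (-251)² + 524*(-251)) - 251)*(51399 - 448793)) = 2*(((-581 + 63001 - 131524) - 251)*(-397394)) = 2*((-69104 - 251)*(-397394)) = 2*(-69355*(-397394)) = 2*27561260870 = 55122521740)
Z/j = 55122521740/(-3395132) = 55122521740*(-1/3395132) = -1060048495/65291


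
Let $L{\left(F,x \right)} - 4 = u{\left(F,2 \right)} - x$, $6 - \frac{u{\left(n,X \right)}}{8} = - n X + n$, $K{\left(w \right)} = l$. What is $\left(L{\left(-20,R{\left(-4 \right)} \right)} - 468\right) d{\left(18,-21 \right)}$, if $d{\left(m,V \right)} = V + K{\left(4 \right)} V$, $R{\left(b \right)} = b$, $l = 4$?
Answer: $60060$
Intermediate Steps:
$K{\left(w \right)} = 4$
$u{\left(n,X \right)} = 48 - 8 n + 8 X n$ ($u{\left(n,X \right)} = 48 - 8 \left(- n X + n\right) = 48 - 8 \left(- X n + n\right) = 48 - 8 \left(n - X n\right) = 48 + \left(- 8 n + 8 X n\right) = 48 - 8 n + 8 X n$)
$d{\left(m,V \right)} = 5 V$ ($d{\left(m,V \right)} = V + 4 V = 5 V$)
$L{\left(F,x \right)} = 52 - x + 8 F$ ($L{\left(F,x \right)} = 4 - \left(-48 + x - 8 F\right) = 4 + \left(48 - x + 8 F\right) = 52 - x + 8 F$)
$\left(L{\left(-20,R{\left(-4 \right)} \right)} - 468\right) d{\left(18,-21 \right)} = \left(\left(52 - -4 + 8 \left(-20\right)\right) - 468\right) 5 \left(-21\right) = \left(\left(52 + 4 - 160\right) - 468\right) \left(-105\right) = \left(-104 - 468\right) \left(-105\right) = \left(-572\right) \left(-105\right) = 60060$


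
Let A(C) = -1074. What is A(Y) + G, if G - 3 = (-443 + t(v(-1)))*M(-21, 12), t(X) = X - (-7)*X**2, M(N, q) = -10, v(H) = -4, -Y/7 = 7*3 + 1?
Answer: 2279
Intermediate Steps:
Y = -154 (Y = -7*(7*3 + 1) = -7*(21 + 1) = -7*22 = -154)
t(X) = X + 7*X**2
G = 3353 (G = 3 + (-443 - 4*(1 + 7*(-4)))*(-10) = 3 + (-443 - 4*(1 - 28))*(-10) = 3 + (-443 - 4*(-27))*(-10) = 3 + (-443 + 108)*(-10) = 3 - 335*(-10) = 3 + 3350 = 3353)
A(Y) + G = -1074 + 3353 = 2279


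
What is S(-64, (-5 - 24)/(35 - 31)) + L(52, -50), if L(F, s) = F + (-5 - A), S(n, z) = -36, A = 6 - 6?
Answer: 11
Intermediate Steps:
A = 0
L(F, s) = -5 + F (L(F, s) = F + (-5 - 1*0) = F + (-5 + 0) = F - 5 = -5 + F)
S(-64, (-5 - 24)/(35 - 31)) + L(52, -50) = -36 + (-5 + 52) = -36 + 47 = 11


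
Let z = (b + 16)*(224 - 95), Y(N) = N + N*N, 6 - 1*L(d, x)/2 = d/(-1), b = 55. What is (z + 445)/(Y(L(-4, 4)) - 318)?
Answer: -4802/149 ≈ -32.228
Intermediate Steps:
L(d, x) = 12 + 2*d (L(d, x) = 12 - 2*d/(-1) = 12 - 2*d*(-1) = 12 - (-2)*d = 12 + 2*d)
Y(N) = N + N²
z = 9159 (z = (55 + 16)*(224 - 95) = 71*129 = 9159)
(z + 445)/(Y(L(-4, 4)) - 318) = (9159 + 445)/((12 + 2*(-4))*(1 + (12 + 2*(-4))) - 318) = 9604/((12 - 8)*(1 + (12 - 8)) - 318) = 9604/(4*(1 + 4) - 318) = 9604/(4*5 - 318) = 9604/(20 - 318) = 9604/(-298) = 9604*(-1/298) = -4802/149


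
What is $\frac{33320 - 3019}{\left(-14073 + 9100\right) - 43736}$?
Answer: $- \frac{30301}{48709} \approx -0.62208$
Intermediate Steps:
$\frac{33320 - 3019}{\left(-14073 + 9100\right) - 43736} = \frac{30301}{-4973 - 43736} = \frac{30301}{-48709} = 30301 \left(- \frac{1}{48709}\right) = - \frac{30301}{48709}$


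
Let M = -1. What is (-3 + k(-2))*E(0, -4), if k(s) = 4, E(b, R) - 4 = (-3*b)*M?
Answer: 4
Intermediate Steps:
E(b, R) = 4 + 3*b (E(b, R) = 4 - 3*b*(-1) = 4 + 3*b)
(-3 + k(-2))*E(0, -4) = (-3 + 4)*(4 + 3*0) = 1*(4 + 0) = 1*4 = 4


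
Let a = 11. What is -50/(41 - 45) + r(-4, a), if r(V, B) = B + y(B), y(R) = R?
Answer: 69/2 ≈ 34.500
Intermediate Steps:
r(V, B) = 2*B (r(V, B) = B + B = 2*B)
-50/(41 - 45) + r(-4, a) = -50/(41 - 45) + 2*11 = -50/(-4) + 22 = -50*(-¼) + 22 = 25/2 + 22 = 69/2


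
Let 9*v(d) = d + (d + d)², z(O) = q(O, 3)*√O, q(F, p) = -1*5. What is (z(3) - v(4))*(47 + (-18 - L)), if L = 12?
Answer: -1156/9 - 85*√3 ≈ -275.67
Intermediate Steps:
q(F, p) = -5
z(O) = -5*√O
v(d) = d/9 + 4*d²/9 (v(d) = (d + (d + d)²)/9 = (d + (2*d)²)/9 = (d + 4*d²)/9 = d/9 + 4*d²/9)
(z(3) - v(4))*(47 + (-18 - L)) = (-5*√3 - 4*(1 + 4*4)/9)*(47 + (-18 - 1*12)) = (-5*√3 - 4*(1 + 16)/9)*(47 + (-18 - 12)) = (-5*√3 - 4*17/9)*(47 - 30) = (-5*√3 - 1*68/9)*17 = (-5*√3 - 68/9)*17 = (-68/9 - 5*√3)*17 = -1156/9 - 85*√3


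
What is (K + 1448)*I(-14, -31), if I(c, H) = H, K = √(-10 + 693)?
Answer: -44888 - 31*√683 ≈ -45698.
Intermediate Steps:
K = √683 ≈ 26.134
(K + 1448)*I(-14, -31) = (√683 + 1448)*(-31) = (1448 + √683)*(-31) = -44888 - 31*√683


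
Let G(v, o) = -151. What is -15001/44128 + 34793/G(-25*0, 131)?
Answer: -219658665/951904 ≈ -230.76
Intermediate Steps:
-15001/44128 + 34793/G(-25*0, 131) = -15001/44128 + 34793/(-151) = -15001*1/44128 + 34793*(-1/151) = -2143/6304 - 34793/151 = -219658665/951904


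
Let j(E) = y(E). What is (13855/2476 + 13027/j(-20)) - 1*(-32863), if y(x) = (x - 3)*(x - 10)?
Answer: 28093139261/854220 ≈ 32888.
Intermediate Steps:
y(x) = (-10 + x)*(-3 + x) (y(x) = (-3 + x)*(-10 + x) = (-10 + x)*(-3 + x))
j(E) = 30 + E² - 13*E
(13855/2476 + 13027/j(-20)) - 1*(-32863) = (13855/2476 + 13027/(30 + (-20)² - 13*(-20))) - 1*(-32863) = (13855*(1/2476) + 13027/(30 + 400 + 260)) + 32863 = (13855/2476 + 13027/690) + 32863 = 20907401/854220 + 32863 = 28093139261/854220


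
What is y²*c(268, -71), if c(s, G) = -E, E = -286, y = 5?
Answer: 7150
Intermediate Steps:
c(s, G) = 286 (c(s, G) = -1*(-286) = 286)
y²*c(268, -71) = 5²*286 = 25*286 = 7150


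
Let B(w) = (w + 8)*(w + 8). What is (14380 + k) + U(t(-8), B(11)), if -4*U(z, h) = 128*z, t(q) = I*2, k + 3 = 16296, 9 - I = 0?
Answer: 30097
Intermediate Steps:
I = 9 (I = 9 - 1*0 = 9 + 0 = 9)
k = 16293 (k = -3 + 16296 = 16293)
B(w) = (8 + w)² (B(w) = (8 + w)*(8 + w) = (8 + w)²)
t(q) = 18 (t(q) = 9*2 = 18)
U(z, h) = -32*z
(14380 + k) + U(t(-8), B(11)) = (14380 + 16293) - 32*18 = 30673 - 576 = 30097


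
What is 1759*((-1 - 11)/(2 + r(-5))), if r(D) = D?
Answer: 7036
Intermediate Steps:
1759*((-1 - 11)/(2 + r(-5))) = 1759*((-1 - 11)/(2 - 5)) = 1759*(-12/(-3)) = 1759*(-12*(-⅓)) = 1759*4 = 7036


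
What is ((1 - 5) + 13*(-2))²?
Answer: 900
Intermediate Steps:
((1 - 5) + 13*(-2))² = (-4 - 26)² = (-30)² = 900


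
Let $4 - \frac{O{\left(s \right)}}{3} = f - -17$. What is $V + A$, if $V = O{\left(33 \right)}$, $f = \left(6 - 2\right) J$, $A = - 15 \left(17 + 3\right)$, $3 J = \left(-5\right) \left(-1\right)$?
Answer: $-359$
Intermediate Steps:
$J = \frac{5}{3}$ ($J = \frac{\left(-5\right) \left(-1\right)}{3} = \frac{1}{3} \cdot 5 = \frac{5}{3} \approx 1.6667$)
$A = -300$ ($A = \left(-15\right) 20 = -300$)
$f = \frac{20}{3}$ ($f = \left(6 - 2\right) \frac{5}{3} = 4 \cdot \frac{5}{3} = \frac{20}{3} \approx 6.6667$)
$O{\left(s \right)} = -59$ ($O{\left(s \right)} = 12 - 3 \left(\frac{20}{3} - -17\right) = 12 - 3 \left(\frac{20}{3} + 17\right) = 12 - 71 = -59$)
$V = -59$
$V + A = -59 - 300 = -359$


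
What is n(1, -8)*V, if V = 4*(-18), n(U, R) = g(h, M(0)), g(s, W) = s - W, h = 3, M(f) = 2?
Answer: -72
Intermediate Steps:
n(U, R) = 1 (n(U, R) = 3 - 1*2 = 3 - 2 = 1)
V = -72
n(1, -8)*V = 1*(-72) = -72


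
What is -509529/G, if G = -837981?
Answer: 169843/279327 ≈ 0.60804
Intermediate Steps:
-509529/G = -509529/(-837981) = -509529*(-1/837981) = 169843/279327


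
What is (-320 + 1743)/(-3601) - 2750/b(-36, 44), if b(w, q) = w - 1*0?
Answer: 4925761/64818 ≈ 75.994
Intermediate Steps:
b(w, q) = w (b(w, q) = w + 0 = w)
(-320 + 1743)/(-3601) - 2750/b(-36, 44) = (-320 + 1743)/(-3601) - 2750/(-36) = 1423*(-1/3601) - 2750*(-1/36) = -1423/3601 + 1375/18 = 4925761/64818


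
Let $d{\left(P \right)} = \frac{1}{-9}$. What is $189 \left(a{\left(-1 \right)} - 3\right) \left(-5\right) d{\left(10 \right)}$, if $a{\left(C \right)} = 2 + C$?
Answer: $-210$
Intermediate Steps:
$d{\left(P \right)} = - \frac{1}{9}$
$189 \left(a{\left(-1 \right)} - 3\right) \left(-5\right) d{\left(10 \right)} = 189 \left(\left(2 - 1\right) - 3\right) \left(-5\right) \left(- \frac{1}{9}\right) = 189 \left(1 - 3\right) \left(-5\right) \left(- \frac{1}{9}\right) = 189 \left(\left(-2\right) \left(-5\right)\right) \left(- \frac{1}{9}\right) = 189 \cdot 10 \left(- \frac{1}{9}\right) = 1890 \left(- \frac{1}{9}\right) = -210$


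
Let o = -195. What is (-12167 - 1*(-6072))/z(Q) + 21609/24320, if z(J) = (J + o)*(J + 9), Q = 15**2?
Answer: 173239/8536320 ≈ 0.020294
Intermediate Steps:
Q = 225
z(J) = (-195 + J)*(9 + J) (z(J) = (J - 195)*(J + 9) = (-195 + J)*(9 + J))
(-12167 - 1*(-6072))/z(Q) + 21609/24320 = (-12167 - 1*(-6072))/(-1755 + 225**2 - 186*225) + 21609/24320 = (-12167 + 6072)/(-1755 + 50625 - 41850) + 21609*(1/24320) = -6095/7020 + 21609/24320 = -6095*1/7020 + 21609/24320 = -1219/1404 + 21609/24320 = 173239/8536320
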